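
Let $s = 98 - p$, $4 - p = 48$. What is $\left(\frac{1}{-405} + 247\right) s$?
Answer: $\frac{14204828}{405} \approx 35074.0$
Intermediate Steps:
$p = -44$ ($p = 4 - 48 = -44$)
$s = 142$ ($s = 98 - -44 = 98 + 44 = 142$)
$\left(\frac{1}{-405} + 247\right) s = \left(\frac{1}{-405} + 247\right) 142 = \left(- \frac{1}{405} + 247\right) 142 = \frac{100034}{405} \cdot 142 = \frac{14204828}{405}$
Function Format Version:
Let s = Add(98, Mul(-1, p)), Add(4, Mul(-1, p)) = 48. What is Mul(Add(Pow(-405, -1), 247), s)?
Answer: Rational(14204828, 405) ≈ 35074.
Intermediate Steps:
p = -44 (p = Add(4, Mul(-1, 48)) = Add(4, -48) = -44)
s = 142 (s = Add(98, Mul(-1, -44)) = Add(98, 44) = 142)
Mul(Add(Pow(-405, -1), 247), s) = Mul(Add(Pow(-405, -1), 247), 142) = Mul(Add(Rational(-1, 405), 247), 142) = Mul(Rational(100034, 405), 142) = Rational(14204828, 405)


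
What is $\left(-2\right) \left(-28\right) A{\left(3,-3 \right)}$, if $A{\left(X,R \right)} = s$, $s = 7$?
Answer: $392$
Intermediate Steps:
$A{\left(X,R \right)} = 7$
$\left(-2\right) \left(-28\right) A{\left(3,-3 \right)} = \left(-2\right) \left(-28\right) 7 = 56 \cdot 7 = 392$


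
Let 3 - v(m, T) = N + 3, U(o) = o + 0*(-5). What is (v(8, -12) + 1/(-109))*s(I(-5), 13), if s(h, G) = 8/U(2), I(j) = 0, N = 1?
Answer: -440/109 ≈ -4.0367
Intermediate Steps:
U(o) = o (U(o) = o + 0 = o)
s(h, G) = 4 (s(h, G) = 8/2 = 8*(½) = 4)
v(m, T) = -1 (v(m, T) = 3 - (1 + 3) = 3 - 1*4 = 3 - 4 = -1)
(v(8, -12) + 1/(-109))*s(I(-5), 13) = (-1 + 1/(-109))*4 = (-1 - 1/109)*4 = -110/109*4 = -440/109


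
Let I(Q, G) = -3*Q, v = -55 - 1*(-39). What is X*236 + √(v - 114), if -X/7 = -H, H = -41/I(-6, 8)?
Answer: -33866/9 + I*√130 ≈ -3762.9 + 11.402*I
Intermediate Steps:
v = -16 (v = -55 + 39 = -16)
H = -41/18 (H = -41/((-3*(-6))) = -41/18 ≈ -2.2778)
X = -287/18 (X = -(-7)*(-41)/18 = -7*41/18 = -287/18 ≈ -15.944)
X*236 + √(v - 114) = -287/18*236 + √(-16 - 114) = -33866/9 + √(-130) = -33866/9 + I*√130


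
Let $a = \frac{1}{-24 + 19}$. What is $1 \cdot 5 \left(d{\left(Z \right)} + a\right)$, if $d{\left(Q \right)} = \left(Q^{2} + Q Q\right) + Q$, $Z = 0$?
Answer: $-1$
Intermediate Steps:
$d{\left(Q \right)} = Q + 2 Q^{2}$ ($d{\left(Q \right)} = \left(Q^{2} + Q^{2}\right) + Q = 2 Q^{2} + Q = Q + 2 Q^{2}$)
$a = - \frac{1}{5}$ ($a = \frac{1}{-5} = - \frac{1}{5} \approx -0.2$)
$1 \cdot 5 \left(d{\left(Z \right)} + a\right) = 1 \cdot 5 \left(0 \left(1 + 2 \cdot 0\right) - \frac{1}{5}\right) = 5 \left(0 \left(1 + 0\right) - \frac{1}{5}\right) = 5 \left(0 \cdot 1 - \frac{1}{5}\right) = 5 \left(0 - \frac{1}{5}\right) = 5 \left(- \frac{1}{5}\right) = -1$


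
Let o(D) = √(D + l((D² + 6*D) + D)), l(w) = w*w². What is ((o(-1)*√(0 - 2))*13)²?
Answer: 73346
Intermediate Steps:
l(w) = w³
o(D) = √(D + (D² + 7*D)³) (o(D) = √(D + ((D² + 6*D) + D)³) = √(D + (D² + 7*D)³))
((o(-1)*√(0 - 2))*13)² = ((√(-1 + (-1)³*(7 - 1)³)*√(0 - 2))*13)² = ((√(-1 - 1*6³)*√(-2))*13)² = ((√(-1 - 1*216)*(I*√2))*13)² = ((√(-1 - 216)*(I*√2))*13)² = ((√(-217)*(I*√2))*13)² = (((I*√217)*(I*√2))*13)² = (-√434*13)² = (-13*√434)² = 73346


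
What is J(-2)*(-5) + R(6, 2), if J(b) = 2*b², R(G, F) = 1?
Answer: -39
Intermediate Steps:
J(-2)*(-5) + R(6, 2) = (2*(-2)²)*(-5) + 1 = (2*4)*(-5) + 1 = 8*(-5) + 1 = -40 + 1 = -39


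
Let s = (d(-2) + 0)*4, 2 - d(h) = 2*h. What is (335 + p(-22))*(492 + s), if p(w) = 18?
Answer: 182148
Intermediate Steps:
d(h) = 2 - 2*h
s = 24 (s = ((2 - 2*(-2)) + 0)*4 = ((2 + 4) + 0)*4 = (6 + 0)*4 = 6*4 = 24)
(335 + p(-22))*(492 + s) = (335 + 18)*(492 + 24) = 353*516 = 182148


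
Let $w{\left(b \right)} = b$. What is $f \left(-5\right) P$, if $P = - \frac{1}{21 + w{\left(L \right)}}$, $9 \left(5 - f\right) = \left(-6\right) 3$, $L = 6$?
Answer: $\frac{35}{27} \approx 1.2963$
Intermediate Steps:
$f = 7$ ($f = 5 - \frac{\left(-6\right) 3}{9} = 5 - -2 = 5 + 2 = 7$)
$P = - \frac{1}{27}$ ($P = - \frac{1}{21 + 6} = - \frac{1}{27} \approx -0.037037$)
$f \left(-5\right) P = 7 \left(-5\right) \left(- \frac{1}{27}\right) = \left(-35\right) \left(- \frac{1}{27}\right) = \frac{35}{27}$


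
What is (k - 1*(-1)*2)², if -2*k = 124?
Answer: 3600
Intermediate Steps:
k = -62 (k = -½*124 = -62)
(k - 1*(-1)*2)² = (-62 - 1*(-1)*2)² = (-62 + 1*2)² = (-62 + 2)² = (-60)² = 3600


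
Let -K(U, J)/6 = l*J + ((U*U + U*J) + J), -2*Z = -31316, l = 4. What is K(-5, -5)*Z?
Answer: -2348700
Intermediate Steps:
Z = 15658 (Z = -½*(-31316) = 15658)
K(U, J) = -30*J - 6*U² - 6*J*U (K(U, J) = -6*(4*J + ((U*U + U*J) + J)) = -6*(4*J + ((U² + J*U) + J)) = -6*(4*J + (J + U² + J*U)) = -6*(U² + 5*J + J*U) = -30*J - 6*U² - 6*J*U)
K(-5, -5)*Z = (-30*(-5) - 6*(-5)² - 6*(-5)*(-5))*15658 = (150 - 6*25 - 150)*15658 = (150 - 150 - 150)*15658 = -150*15658 = -2348700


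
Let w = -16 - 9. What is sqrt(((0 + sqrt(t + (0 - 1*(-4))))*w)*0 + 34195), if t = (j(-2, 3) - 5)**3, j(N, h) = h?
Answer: sqrt(34195) ≈ 184.92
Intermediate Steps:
w = -25
t = -8 (t = (3 - 5)**3 = (-2)**3 = -8)
sqrt(((0 + sqrt(t + (0 - 1*(-4))))*w)*0 + 34195) = sqrt(((0 + sqrt(-8 + (0 - 1*(-4))))*(-25))*0 + 34195) = sqrt(((0 + sqrt(-8 + (0 + 4)))*(-25))*0 + 34195) = sqrt(((0 + sqrt(-8 + 4))*(-25))*0 + 34195) = sqrt(((0 + sqrt(-4))*(-25))*0 + 34195) = sqrt(((0 + 2*I)*(-25))*0 + 34195) = sqrt(((2*I)*(-25))*0 + 34195) = sqrt(-50*I*0 + 34195) = sqrt(0 + 34195) = sqrt(34195)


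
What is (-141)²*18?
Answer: 357858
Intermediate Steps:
(-141)²*18 = 19881*18 = 357858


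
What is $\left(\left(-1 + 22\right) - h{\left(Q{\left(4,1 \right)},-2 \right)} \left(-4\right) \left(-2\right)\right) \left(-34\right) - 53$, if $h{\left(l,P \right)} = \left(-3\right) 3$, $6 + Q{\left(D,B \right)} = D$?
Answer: $-3215$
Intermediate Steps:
$Q{\left(D,B \right)} = -6 + D$
$h{\left(l,P \right)} = -9$
$\left(\left(-1 + 22\right) - h{\left(Q{\left(4,1 \right)},-2 \right)} \left(-4\right) \left(-2\right)\right) \left(-34\right) - 53 = \left(\left(-1 + 22\right) - \left(-9\right) \left(-4\right) \left(-2\right)\right) \left(-34\right) - 53 = \left(21 - 36 \left(-2\right)\right) \left(-34\right) - 53 = \left(21 - -72\right) \left(-34\right) - 53 = \left(21 + 72\right) \left(-34\right) - 53 = 93 \left(-34\right) - 53 = -3162 - 53 = -3215$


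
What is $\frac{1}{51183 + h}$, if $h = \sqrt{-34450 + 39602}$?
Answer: $\frac{51183}{2619694337} - \frac{4 \sqrt{322}}{2619694337} \approx 1.951 \cdot 10^{-5}$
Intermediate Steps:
$h = 4 \sqrt{322}$ ($h = \sqrt{5152} = 4 \sqrt{322} \approx 71.777$)
$\frac{1}{51183 + h} = \frac{1}{51183 + 4 \sqrt{322}}$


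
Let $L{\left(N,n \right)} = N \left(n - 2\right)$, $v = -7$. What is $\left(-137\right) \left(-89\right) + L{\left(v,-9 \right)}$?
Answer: $12270$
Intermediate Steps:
$L{\left(N,n \right)} = N \left(-2 + n\right)$
$\left(-137\right) \left(-89\right) + L{\left(v,-9 \right)} = \left(-137\right) \left(-89\right) - 7 \left(-2 - 9\right) = 12193 - -77 = 12193 + 77 = 12270$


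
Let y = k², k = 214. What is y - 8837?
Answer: 36959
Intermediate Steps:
y = 45796 (y = 214² = 45796)
y - 8837 = 45796 - 8837 = 36959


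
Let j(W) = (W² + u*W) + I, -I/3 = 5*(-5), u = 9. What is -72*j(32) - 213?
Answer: -100077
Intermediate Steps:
I = 75 (I = -15*(-5) = -3*(-25) = 75)
j(W) = 75 + W² + 9*W (j(W) = (W² + 9*W) + 75 = 75 + W² + 9*W)
-72*j(32) - 213 = -72*(75 + 32² + 9*32) - 213 = -72*(75 + 1024 + 288) - 213 = -72*1387 - 213 = -99864 - 213 = -100077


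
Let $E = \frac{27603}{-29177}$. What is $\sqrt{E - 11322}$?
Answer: $\frac{9 i \sqrt{119002391749}}{29177} \approx 106.41 i$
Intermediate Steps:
$E = - \frac{27603}{29177}$ ($E = 27603 \left(- \frac{1}{29177}\right) = - \frac{27603}{29177} \approx -0.94605$)
$\sqrt{E - 11322} = \sqrt{- \frac{27603}{29177} - 11322} = \sqrt{- \frac{330369597}{29177}} = \frac{9 i \sqrt{119002391749}}{29177}$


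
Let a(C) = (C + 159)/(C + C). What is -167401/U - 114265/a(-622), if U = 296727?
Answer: -42178532761483/137384601 ≈ -3.0701e+5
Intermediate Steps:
a(C) = (159 + C)/(2*C) (a(C) = (159 + C)/((2*C)) = (159 + C)*(1/(2*C)) = (159 + C)/(2*C))
-167401/U - 114265/a(-622) = -167401/296727 - 114265*(-1244/(159 - 622)) = -167401*1/296727 - 114265/((½)*(-1/622)*(-463)) = -167401/296727 - 114265/463/1244 = -167401/296727 - 114265*1244/463 = -167401/296727 - 142145660/463 = -42178532761483/137384601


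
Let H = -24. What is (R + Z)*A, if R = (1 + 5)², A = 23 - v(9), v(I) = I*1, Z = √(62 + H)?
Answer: 504 + 14*√38 ≈ 590.30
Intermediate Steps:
Z = √38 (Z = √(62 - 24) = √38 ≈ 6.1644)
v(I) = I
A = 14 (A = 23 - 1*9 = 23 - 9 = 14)
R = 36 (R = 6² = 36)
(R + Z)*A = (36 + √38)*14 = 504 + 14*√38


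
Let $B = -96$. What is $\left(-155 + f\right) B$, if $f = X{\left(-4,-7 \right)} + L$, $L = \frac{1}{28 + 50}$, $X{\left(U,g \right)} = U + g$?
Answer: $\frac{207152}{13} \approx 15935.0$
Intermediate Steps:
$L = \frac{1}{78} \approx 0.012821$
$f = - \frac{857}{78}$ ($f = \left(-4 - 7\right) + \frac{1}{78} = -11 + \frac{1}{78} = - \frac{857}{78} \approx -10.987$)
$\left(-155 + f\right) B = \left(-155 - \frac{857}{78}\right) \left(-96\right) = \left(- \frac{12947}{78}\right) \left(-96\right) = \frac{207152}{13}$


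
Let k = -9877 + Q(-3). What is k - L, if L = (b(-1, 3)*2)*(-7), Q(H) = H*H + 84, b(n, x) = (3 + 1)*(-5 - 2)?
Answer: -10176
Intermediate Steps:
b(n, x) = -28 (b(n, x) = 4*(-7) = -28)
Q(H) = 84 + H² (Q(H) = H² + 84 = 84 + H²)
k = -9784 (k = -9877 + (84 + (-3)²) = -9877 + (84 + 9) = -9877 + 93 = -9784)
L = 392 (L = -28*2*(-7) = -56*(-7) = 392)
k - L = -9784 - 1*392 = -9784 - 392 = -10176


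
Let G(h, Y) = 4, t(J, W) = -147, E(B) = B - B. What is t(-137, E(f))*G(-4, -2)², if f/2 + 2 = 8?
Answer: -2352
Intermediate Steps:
f = 12 (f = -4 + 2*8 = -4 + 16 = 12)
E(B) = 0
t(-137, E(f))*G(-4, -2)² = -147*4² = -147*16 = -2352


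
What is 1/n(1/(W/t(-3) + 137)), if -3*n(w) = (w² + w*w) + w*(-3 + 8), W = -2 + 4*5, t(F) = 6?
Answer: -9800/117 ≈ -83.761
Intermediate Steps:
W = 18 (W = -2 + 20 = 18)
n(w) = -5*w/3 - 2*w²/3 (n(w) = -((w² + w*w) + w*(-3 + 8))/3 = -((w² + w²) + w*5)/3 = -(2*w² + 5*w)/3 = -5*w/3 - 2*w²/3)
1/n(1/(W/t(-3) + 137)) = 1/(-(5 + 2/(18/6 + 137))/(3*(18/6 + 137))) = 1/(-(5 + 2/(18*(⅙) + 137))/(3*(18*(⅙) + 137))) = 1/(-(5 + 2/(3 + 137))/(3*(3 + 137))) = 1/(-⅓*(5 + 2/140)/140) = 1/(-⅓*1/140*(5 + 2*(1/140))) = 1/(-⅓*1/140*(5 + 1/70)) = 1/(-⅓*1/140*351/70) = 1/(-117/9800) = -9800/117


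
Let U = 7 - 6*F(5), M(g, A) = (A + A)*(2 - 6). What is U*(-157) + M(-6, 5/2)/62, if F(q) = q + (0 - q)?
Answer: -34079/31 ≈ -1099.3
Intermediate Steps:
M(g, A) = -8*A (M(g, A) = (2*A)*(-4) = -8*A)
F(q) = 0 (F(q) = q - q = 0)
U = 7 (U = 7 - 6*0 = 7 + 0 = 7)
U*(-157) + M(-6, 5/2)/62 = 7*(-157) - 40/2/62 = -1099 - 40/2*(1/62) = -1099 - 8*5/2*(1/62) = -1099 - 20*1/62 = -1099 - 10/31 = -34079/31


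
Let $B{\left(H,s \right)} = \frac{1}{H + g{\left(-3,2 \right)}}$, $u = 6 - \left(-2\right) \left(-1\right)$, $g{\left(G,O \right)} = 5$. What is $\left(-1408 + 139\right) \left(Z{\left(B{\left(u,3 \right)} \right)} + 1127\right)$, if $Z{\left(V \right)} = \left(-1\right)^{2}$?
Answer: $-1431432$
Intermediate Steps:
$u = 4$ ($u = 6 - 2 = 4$)
$B{\left(H,s \right)} = \frac{1}{5 + H}$ ($B{\left(H,s \right)} = \frac{1}{H + 5} = \frac{1}{5 + H}$)
$Z{\left(V \right)} = 1$
$\left(-1408 + 139\right) \left(Z{\left(B{\left(u,3 \right)} \right)} + 1127\right) = \left(-1408 + 139\right) \left(1 + 1127\right) = \left(-1269\right) 1128 = -1431432$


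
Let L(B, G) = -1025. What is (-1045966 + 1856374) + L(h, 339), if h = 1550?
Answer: 809383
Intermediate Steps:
(-1045966 + 1856374) + L(h, 339) = (-1045966 + 1856374) - 1025 = 810408 - 1025 = 809383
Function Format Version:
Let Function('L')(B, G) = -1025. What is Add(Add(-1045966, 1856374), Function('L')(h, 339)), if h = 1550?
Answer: 809383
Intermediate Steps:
Add(Add(-1045966, 1856374), Function('L')(h, 339)) = Add(Add(-1045966, 1856374), -1025) = Add(810408, -1025) = 809383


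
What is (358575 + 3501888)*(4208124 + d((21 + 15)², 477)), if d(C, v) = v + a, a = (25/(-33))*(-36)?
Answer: 178719791003793/11 ≈ 1.6247e+13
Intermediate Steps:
a = 300/11 (a = (25*(-1/33))*(-36) = -25/33*(-36) = 300/11 ≈ 27.273)
d(C, v) = 300/11 + v (d(C, v) = v + 300/11 = 300/11 + v)
(358575 + 3501888)*(4208124 + d((21 + 15)², 477)) = (358575 + 3501888)*(4208124 + (300/11 + 477)) = 3860463*(4208124 + 5547/11) = 3860463*(46294911/11) = 178719791003793/11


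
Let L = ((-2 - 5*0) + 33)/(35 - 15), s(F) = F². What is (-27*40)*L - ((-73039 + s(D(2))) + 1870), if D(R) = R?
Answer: 69491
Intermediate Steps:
L = 31/20 (L = ((-2 + 0) + 33)/20 = (-2 + 33)*(1/20) = 31*(1/20) = 31/20 ≈ 1.5500)
(-27*40)*L - ((-73039 + s(D(2))) + 1870) = -27*40*(31/20) - ((-73039 + 2²) + 1870) = -1080*31/20 - ((-73039 + 4) + 1870) = -1674 - (-73035 + 1870) = -1674 - 1*(-71165) = -1674 + 71165 = 69491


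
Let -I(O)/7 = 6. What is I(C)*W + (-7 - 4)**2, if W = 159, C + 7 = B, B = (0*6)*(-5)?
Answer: -6557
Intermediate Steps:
B = 0 (B = 0*(-5) = 0)
C = -7 (C = -7 + 0 = -7)
I(O) = -42 (I(O) = -7*6 = -42)
I(C)*W + (-7 - 4)**2 = -42*159 + (-7 - 4)**2 = -6678 + (-11)**2 = -6678 + 121 = -6557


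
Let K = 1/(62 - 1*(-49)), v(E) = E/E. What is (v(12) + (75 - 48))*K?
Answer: 28/111 ≈ 0.25225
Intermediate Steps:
v(E) = 1
K = 1/111 (K = 1/(62 + 49) = 1/111 ≈ 0.0090090)
(v(12) + (75 - 48))*K = (1 + (75 - 48))*(1/111) = (1 + 27)*(1/111) = 28*(1/111) = 28/111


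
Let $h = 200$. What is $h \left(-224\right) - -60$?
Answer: $-44740$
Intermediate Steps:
$h \left(-224\right) - -60 = 200 \left(-224\right) - -60 = -44800 + 60 = -44740$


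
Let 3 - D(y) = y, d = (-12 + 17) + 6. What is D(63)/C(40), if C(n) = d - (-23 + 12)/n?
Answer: -2400/451 ≈ -5.3215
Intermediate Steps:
d = 11 (d = 5 + 6 = 11)
D(y) = 3 - y
C(n) = 11 + 11/n (C(n) = 11 - (-23 + 12)/n = 11 - (-11)/n = 11 + 11/n)
D(63)/C(40) = (3 - 1*63)/(11 + 11/40) = (3 - 63)/(11 + 11*(1/40)) = -60/(11 + 11/40) = -60/451/40 = -60*40/451 = -2400/451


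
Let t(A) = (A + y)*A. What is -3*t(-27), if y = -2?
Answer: -2349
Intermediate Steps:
t(A) = A*(-2 + A) (t(A) = (A - 2)*A = (-2 + A)*A = A*(-2 + A))
-3*t(-27) = -(-81)*(-2 - 27) = -(-81)*(-29) = -3*783 = -2349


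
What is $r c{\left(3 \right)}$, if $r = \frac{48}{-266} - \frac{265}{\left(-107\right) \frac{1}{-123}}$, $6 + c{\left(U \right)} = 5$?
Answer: $\frac{4337703}{14231} \approx 304.81$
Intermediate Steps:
$c{\left(U \right)} = -1$ ($c{\left(U \right)} = -6 + 5 = -1$)
$r = - \frac{4337703}{14231}$ ($r = 48 \left(- \frac{1}{266}\right) - \frac{265}{\left(-107\right) \left(- \frac{1}{123}\right)} = - \frac{24}{133} - \frac{265}{\frac{107}{123}} = - \frac{24}{133} - \frac{32595}{107} = - \frac{4337703}{14231} \approx -304.81$)
$r c{\left(3 \right)} = \left(- \frac{4337703}{14231}\right) \left(-1\right) = \frac{4337703}{14231}$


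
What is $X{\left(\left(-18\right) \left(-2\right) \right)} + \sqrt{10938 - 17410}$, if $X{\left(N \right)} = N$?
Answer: $36 + 2 i \sqrt{1618} \approx 36.0 + 80.449 i$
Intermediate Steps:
$X{\left(\left(-18\right) \left(-2\right) \right)} + \sqrt{10938 - 17410} = \left(-18\right) \left(-2\right) + \sqrt{10938 - 17410} = 36 + \sqrt{-6472} = 36 + 2 i \sqrt{1618}$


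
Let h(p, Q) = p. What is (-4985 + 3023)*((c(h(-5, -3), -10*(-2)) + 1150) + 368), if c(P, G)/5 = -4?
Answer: -2939076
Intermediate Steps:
c(P, G) = -20 (c(P, G) = 5*(-4) = -20)
(-4985 + 3023)*((c(h(-5, -3), -10*(-2)) + 1150) + 368) = (-4985 + 3023)*((-20 + 1150) + 368) = -1962*(1130 + 368) = -1962*1498 = -2939076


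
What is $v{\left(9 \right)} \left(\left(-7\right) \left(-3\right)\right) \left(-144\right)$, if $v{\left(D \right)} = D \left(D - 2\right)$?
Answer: $-190512$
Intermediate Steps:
$v{\left(D \right)} = D \left(-2 + D\right)$
$v{\left(9 \right)} \left(\left(-7\right) \left(-3\right)\right) \left(-144\right) = 9 \left(-2 + 9\right) \left(\left(-7\right) \left(-3\right)\right) \left(-144\right) = 9 \cdot 7 \cdot 21 \left(-144\right) = 63 \cdot 21 \left(-144\right) = 1323 \left(-144\right) = -190512$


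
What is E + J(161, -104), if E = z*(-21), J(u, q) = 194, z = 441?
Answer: -9067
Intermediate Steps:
E = -9261 (E = 441*(-21) = -9261)
E + J(161, -104) = -9261 + 194 = -9067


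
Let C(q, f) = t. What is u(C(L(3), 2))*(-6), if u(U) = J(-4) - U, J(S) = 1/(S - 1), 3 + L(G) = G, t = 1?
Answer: 36/5 ≈ 7.2000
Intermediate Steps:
L(G) = -3 + G
J(S) = 1/(-1 + S)
C(q, f) = 1
u(U) = -1/5 - U (u(U) = 1/(-1 - 4) - U = 1/(-5) - U = -1/5 - U)
u(C(L(3), 2))*(-6) = (-1/5 - 1*1)*(-6) = (-1/5 - 1)*(-6) = -6/5*(-6) = 36/5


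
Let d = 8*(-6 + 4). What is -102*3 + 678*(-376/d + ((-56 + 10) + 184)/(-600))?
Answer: 773553/50 ≈ 15471.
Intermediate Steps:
d = -16 (d = 8*(-2) = -16)
-102*3 + 678*(-376/d + ((-56 + 10) + 184)/(-600)) = -102*3 + 678*(-376/(-16) + ((-56 + 10) + 184)/(-600)) = -306 + 678*(-376*(-1/16) + (-46 + 184)*(-1/600)) = -306 + 678*(47/2 + 138*(-1/600)) = -306 + 678*(47/2 - 23/100) = -306 + 678*(2327/100) = -306 + 788853/50 = 773553/50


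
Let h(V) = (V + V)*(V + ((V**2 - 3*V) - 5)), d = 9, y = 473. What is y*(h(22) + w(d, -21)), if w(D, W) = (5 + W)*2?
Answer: 9038084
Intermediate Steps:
h(V) = 2*V*(-5 + V**2 - 2*V) (h(V) = (2*V)*(V + (-5 + V**2 - 3*V)) = (2*V)*(-5 + V**2 - 2*V) = 2*V*(-5 + V**2 - 2*V))
w(D, W) = 10 + 2*W
y*(h(22) + w(d, -21)) = 473*(2*22*(-5 + 22**2 - 2*22) + (10 + 2*(-21))) = 473*(2*22*(-5 + 484 - 44) + (10 - 42)) = 473*(2*22*435 - 32) = 473*(19140 - 32) = 473*19108 = 9038084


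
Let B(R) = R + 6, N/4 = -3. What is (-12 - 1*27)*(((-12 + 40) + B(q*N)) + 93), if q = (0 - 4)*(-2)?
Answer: -1209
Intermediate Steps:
N = -12 (N = 4*(-3) = -12)
q = 8 (q = -4*(-2) = 8)
B(R) = 6 + R
(-12 - 1*27)*(((-12 + 40) + B(q*N)) + 93) = (-12 - 1*27)*(((-12 + 40) + (6 + 8*(-12))) + 93) = (-12 - 27)*((28 + (6 - 96)) + 93) = -39*((28 - 90) + 93) = -39*(-62 + 93) = -39*31 = -1209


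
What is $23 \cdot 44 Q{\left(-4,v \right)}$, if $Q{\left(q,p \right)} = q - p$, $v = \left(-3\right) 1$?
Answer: $-1012$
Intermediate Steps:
$v = -3$
$23 \cdot 44 Q{\left(-4,v \right)} = 23 \cdot 44 \left(-4 - -3\right) = 1012 \left(-4 + 3\right) = 1012 \left(-1\right) = -1012$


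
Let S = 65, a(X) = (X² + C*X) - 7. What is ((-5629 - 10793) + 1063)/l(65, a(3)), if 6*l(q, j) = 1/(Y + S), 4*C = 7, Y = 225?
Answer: -26724660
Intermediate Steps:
C = 7/4 (C = (¼)*7 = 7/4 ≈ 1.7500)
a(X) = -7 + X² + 7*X/4 (a(X) = (X² + 7*X/4) - 7 = -7 + X² + 7*X/4)
l(q, j) = 1/1740 (l(q, j) = 1/(6*(225 + 65)) = (⅙)/290 = (⅙)*(1/290) = 1/1740)
((-5629 - 10793) + 1063)/l(65, a(3)) = ((-5629 - 10793) + 1063)/(1/1740) = (-16422 + 1063)*1740 = -15359*1740 = -26724660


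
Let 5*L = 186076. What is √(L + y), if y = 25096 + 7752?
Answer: 6*√48655/5 ≈ 264.69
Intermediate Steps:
L = 186076/5 (L = (⅕)*186076 = 186076/5 ≈ 37215.)
y = 32848
√(L + y) = √(186076/5 + 32848) = √(350316/5) = 6*√48655/5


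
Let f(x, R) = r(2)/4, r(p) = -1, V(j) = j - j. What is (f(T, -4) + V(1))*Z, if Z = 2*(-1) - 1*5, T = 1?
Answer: 7/4 ≈ 1.7500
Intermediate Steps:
V(j) = 0
Z = -7 (Z = -2 - 5 = -7)
f(x, R) = -1/4
(f(T, -4) + V(1))*Z = (-1/4 + 0)*(-7) = -1/4*(-7) = 7/4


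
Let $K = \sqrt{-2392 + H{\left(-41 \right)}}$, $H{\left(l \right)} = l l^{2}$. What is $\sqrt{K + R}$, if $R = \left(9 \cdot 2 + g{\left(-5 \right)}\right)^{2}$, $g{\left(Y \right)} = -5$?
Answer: $\sqrt{169 + i \sqrt{71313}} \approx 15.573 + 8.5741 i$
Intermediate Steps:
$H{\left(l \right)} = l^{3}$
$R = 169$ ($R = \left(9 \cdot 2 - 5\right)^{2} = \left(18 - 5\right)^{2} = 13^{2} = 169$)
$K = i \sqrt{71313}$ ($K = \sqrt{-2392 + \left(-41\right)^{3}} = \sqrt{-2392 - 68921} = \sqrt{-71313} = i \sqrt{71313} \approx 267.04 i$)
$\sqrt{K + R} = \sqrt{i \sqrt{71313} + 169} = \sqrt{169 + i \sqrt{71313}}$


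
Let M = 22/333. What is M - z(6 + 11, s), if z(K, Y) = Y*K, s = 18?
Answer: -101876/333 ≈ -305.93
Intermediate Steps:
M = 22/333 (M = 22*(1/333) = 22/333 ≈ 0.066066)
z(K, Y) = K*Y
M - z(6 + 11, s) = 22/333 - (6 + 11)*18 = 22/333 - 17*18 = 22/333 - 1*306 = 22/333 - 306 = -101876/333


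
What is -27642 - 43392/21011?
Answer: -580829454/21011 ≈ -27644.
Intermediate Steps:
-27642 - 43392/21011 = -580829454/21011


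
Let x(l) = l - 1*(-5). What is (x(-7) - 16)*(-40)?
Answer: 720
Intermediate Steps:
x(l) = 5 + l (x(l) = l + 5 = 5 + l)
(x(-7) - 16)*(-40) = ((5 - 7) - 16)*(-40) = (-2 - 16)*(-40) = -18*(-40) = 720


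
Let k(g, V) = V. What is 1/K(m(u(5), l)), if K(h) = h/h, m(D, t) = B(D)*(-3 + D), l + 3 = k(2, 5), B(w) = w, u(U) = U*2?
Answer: 1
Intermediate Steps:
u(U) = 2*U
l = 2 (l = -3 + 5 = 2)
m(D, t) = D*(-3 + D)
K(h) = 1
1/K(m(u(5), l)) = 1/1 = 1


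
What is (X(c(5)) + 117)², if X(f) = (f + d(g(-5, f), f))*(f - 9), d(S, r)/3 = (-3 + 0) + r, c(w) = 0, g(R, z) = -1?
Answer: 39204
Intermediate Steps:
d(S, r) = -9 + 3*r (d(S, r) = 3*((-3 + 0) + r) = 3*(-3 + r) = -9 + 3*r)
X(f) = (-9 + f)*(-9 + 4*f) (X(f) = (f + (-9 + 3*f))*(f - 9) = (-9 + 4*f)*(-9 + f) = (-9 + f)*(-9 + 4*f))
(X(c(5)) + 117)² = ((81 - 45*0 + 4*0²) + 117)² = ((81 + 0 + 4*0) + 117)² = ((81 + 0 + 0) + 117)² = (81 + 117)² = 198² = 39204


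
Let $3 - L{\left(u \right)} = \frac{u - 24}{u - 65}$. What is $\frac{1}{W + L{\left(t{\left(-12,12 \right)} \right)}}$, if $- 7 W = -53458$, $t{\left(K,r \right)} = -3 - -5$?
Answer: $\frac{63}{481289} \approx 0.0001309$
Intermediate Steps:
$t{\left(K,r \right)} = 2$ ($t{\left(K,r \right)} = -3 + 5 = 2$)
$L{\left(u \right)} = 3 - \frac{-24 + u}{-65 + u}$ ($L{\left(u \right)} = 3 - \frac{u - 24}{u - 65} = 3 - \frac{-24 + u}{-65 + u}$)
$W = \frac{53458}{7}$ ($W = \left(- \frac{1}{7}\right) \left(-53458\right) = \frac{53458}{7} \approx 7636.9$)
$\frac{1}{W + L{\left(t{\left(-12,12 \right)} \right)}} = \frac{1}{\frac{53458}{7} + \frac{-171 + 2 \cdot 2}{-65 + 2}} = \frac{1}{\frac{53458}{7} + \frac{-171 + 4}{-63}} = \frac{1}{\frac{53458}{7} - - \frac{167}{63}} = \frac{1}{\frac{53458}{7} + \frac{167}{63}} = \frac{1}{\frac{481289}{63}} = \frac{63}{481289}$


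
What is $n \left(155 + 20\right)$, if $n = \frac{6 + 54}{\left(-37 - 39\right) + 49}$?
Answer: $- \frac{3500}{9} \approx -388.89$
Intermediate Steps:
$n = - \frac{20}{9}$ ($n = \frac{60}{-76 + 49} = \frac{60}{-27} = 60 \left(- \frac{1}{27}\right) = - \frac{20}{9} \approx -2.2222$)
$n \left(155 + 20\right) = - \frac{20 \left(155 + 20\right)}{9} = \left(- \frac{20}{9}\right) 175 = - \frac{3500}{9}$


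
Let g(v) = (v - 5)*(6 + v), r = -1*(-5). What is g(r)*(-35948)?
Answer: 0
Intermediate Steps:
r = 5
g(v) = (-5 + v)*(6 + v)
g(r)*(-35948) = (-30 + 5 + 5²)*(-35948) = (-30 + 5 + 25)*(-35948) = 0*(-35948) = 0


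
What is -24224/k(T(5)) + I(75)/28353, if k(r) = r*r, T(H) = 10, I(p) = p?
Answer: -57234631/236275 ≈ -242.24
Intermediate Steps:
k(r) = r²
-24224/k(T(5)) + I(75)/28353 = -24224/(10²) + 75/28353 = -24224/100 + 75*(1/28353) = -24224*1/100 + 25/9451 = -6056/25 + 25/9451 = -57234631/236275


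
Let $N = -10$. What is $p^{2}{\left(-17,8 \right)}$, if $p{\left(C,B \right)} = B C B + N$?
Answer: $1205604$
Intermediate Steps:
$p{\left(C,B \right)} = -10 + C B^{2}$ ($p{\left(C,B \right)} = B C B - 10 = C B^{2} - 10 = -10 + C B^{2}$)
$p^{2}{\left(-17,8 \right)} = \left(-10 - 17 \cdot 8^{2}\right)^{2} = \left(-10 - 1088\right)^{2} = \left(-1098\right)^{2} = 1205604$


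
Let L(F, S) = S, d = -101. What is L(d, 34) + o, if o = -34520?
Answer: -34486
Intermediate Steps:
L(d, 34) + o = 34 - 34520 = -34486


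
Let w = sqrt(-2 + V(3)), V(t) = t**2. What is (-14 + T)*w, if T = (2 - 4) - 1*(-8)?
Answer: -8*sqrt(7) ≈ -21.166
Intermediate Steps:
w = sqrt(7) (w = sqrt(-2 + 3**2) = sqrt(-2 + 9) = sqrt(7) ≈ 2.6458)
T = 6 (T = -2 + 8 = 6)
(-14 + T)*w = (-14 + 6)*sqrt(7) = -8*sqrt(7)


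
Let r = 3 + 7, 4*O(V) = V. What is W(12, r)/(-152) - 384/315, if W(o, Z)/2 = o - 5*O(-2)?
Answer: -22501/15960 ≈ -1.4098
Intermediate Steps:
O(V) = V/4
r = 10
W(o, Z) = 5 + 2*o (W(o, Z) = 2*(o - 5*(-2)/4) = 2*(o - 5*(-½)) = 2*(o + 5/2) = 2*(5/2 + o) = 5 + 2*o)
W(12, r)/(-152) - 384/315 = (5 + 2*12)/(-152) - 384/315 = (5 + 24)*(-1/152) - 384*1/315 = 29*(-1/152) - 128/105 = -29/152 - 128/105 = -22501/15960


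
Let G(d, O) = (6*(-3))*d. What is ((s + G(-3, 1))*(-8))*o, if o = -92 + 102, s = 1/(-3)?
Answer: -12880/3 ≈ -4293.3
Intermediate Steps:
s = -1/3 ≈ -0.33333
G(d, O) = -18*d
o = 10
((s + G(-3, 1))*(-8))*o = ((-1/3 - 18*(-3))*(-8))*10 = ((-1/3 + 54)*(-8))*10 = ((161/3)*(-8))*10 = -1288/3*10 = -12880/3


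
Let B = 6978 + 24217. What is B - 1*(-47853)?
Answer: 79048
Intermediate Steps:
B = 31195
B - 1*(-47853) = 31195 - 1*(-47853) = 31195 + 47853 = 79048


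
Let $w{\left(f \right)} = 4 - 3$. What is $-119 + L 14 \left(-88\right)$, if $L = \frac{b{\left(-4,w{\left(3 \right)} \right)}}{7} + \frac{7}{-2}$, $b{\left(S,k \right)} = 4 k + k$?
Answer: $3313$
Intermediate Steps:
$w{\left(f \right)} = 1$ ($w{\left(f \right)} = 4 - 3 = 1$)
$b{\left(S,k \right)} = 5 k$
$L = - \frac{39}{14}$ ($L = \frac{5 \cdot 1}{7} + \frac{7}{-2} = 5 \cdot \frac{1}{7} + 7 \left(- \frac{1}{2}\right) = \frac{5}{7} - \frac{7}{2} = - \frac{39}{14} \approx -2.7857$)
$-119 + L 14 \left(-88\right) = -119 + \left(- \frac{39}{14}\right) 14 \left(-88\right) = -119 - -3432 = -119 + 3432 = 3313$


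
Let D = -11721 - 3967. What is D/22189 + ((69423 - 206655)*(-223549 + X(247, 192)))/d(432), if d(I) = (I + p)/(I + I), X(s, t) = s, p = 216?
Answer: 906618281904440/22189 ≈ 4.0859e+10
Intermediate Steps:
d(I) = (216 + I)/(2*I) (d(I) = (I + 216)/(I + I) = (216 + I)/((2*I)) = (216 + I)*(1/(2*I)) = (216 + I)/(2*I))
D = -15688
D/22189 + ((69423 - 206655)*(-223549 + X(247, 192)))/d(432) = -15688/22189 + ((69423 - 206655)*(-223549 + 247))/(((½)*(216 + 432)/432)) = -15688*1/22189 + (-137232*(-223302))/(((½)*(1/432)*648)) = -15688/22189 + 30644180064/(¾) = -15688/22189 + 30644180064*(4/3) = -15688/22189 + 40858906752 = 906618281904440/22189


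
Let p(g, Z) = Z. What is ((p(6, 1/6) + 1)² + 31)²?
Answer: 1357225/1296 ≈ 1047.2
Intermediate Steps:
((p(6, 1/6) + 1)² + 31)² = ((1/6 + 1)² + 31)² = ((⅙ + 1)² + 31)² = ((7/6)² + 31)² = (49/36 + 31)² = (1165/36)² = 1357225/1296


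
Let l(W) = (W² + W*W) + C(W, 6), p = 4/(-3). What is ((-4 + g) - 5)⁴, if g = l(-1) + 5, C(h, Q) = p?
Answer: 10000/81 ≈ 123.46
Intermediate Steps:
p = -4/3 (p = 4*(-⅓) = -4/3 ≈ -1.3333)
C(h, Q) = -4/3
l(W) = -4/3 + 2*W² (l(W) = (W² + W*W) - 4/3 = (W² + W²) - 4/3 = 2*W² - 4/3 = -4/3 + 2*W²)
g = 17/3 (g = (-4/3 + 2*(-1)²) + 5 = (-4/3 + 2*1) + 5 = (-4/3 + 2) + 5 = ⅔ + 5 = 17/3 ≈ 5.6667)
((-4 + g) - 5)⁴ = ((-4 + 17/3) - 5)⁴ = (5/3 - 5)⁴ = (-10/3)⁴ = 10000/81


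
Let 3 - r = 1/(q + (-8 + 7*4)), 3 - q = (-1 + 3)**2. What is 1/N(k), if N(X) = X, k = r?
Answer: 19/56 ≈ 0.33929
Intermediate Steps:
q = -1 (q = 3 - (-1 + 3)**2 = 3 - 1*2**2 = 3 - 1*4 = 3 - 4 = -1)
r = 56/19 (r = 3 - 1/(-1 + (-8 + 7*4)) = 3 - 1/(-1 + (-8 + 28)) = 3 - 1/(-1 + 20) = 3 - 1/19 = 56/19 ≈ 2.9474)
k = 56/19 ≈ 2.9474
1/N(k) = 1/(56/19) = 19/56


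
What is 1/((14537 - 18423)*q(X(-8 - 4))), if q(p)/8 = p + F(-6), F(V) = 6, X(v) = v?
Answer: 1/186528 ≈ 5.3611e-6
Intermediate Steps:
q(p) = 48 + 8*p (q(p) = 8*(p + 6) = 8*(6 + p) = 48 + 8*p)
1/((14537 - 18423)*q(X(-8 - 4))) = 1/((14537 - 18423)*(48 + 8*(-8 - 4))) = 1/((-3886)*(48 + 8*(-12))) = -1/(3886*(48 - 96)) = -1/3886/(-48) = -1/3886*(-1/48) = 1/186528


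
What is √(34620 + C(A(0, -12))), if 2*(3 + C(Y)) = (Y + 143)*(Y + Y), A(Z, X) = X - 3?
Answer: 3*√3633 ≈ 180.82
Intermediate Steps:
A(Z, X) = -3 + X
C(Y) = -3 + Y*(143 + Y) (C(Y) = -3 + ((Y + 143)*(Y + Y))/2 = -3 + ((143 + Y)*(2*Y))/2 = -3 + (2*Y*(143 + Y))/2 = -3 + Y*(143 + Y))
√(34620 + C(A(0, -12))) = √(34620 + (-3 + (-3 - 12)² + 143*(-3 - 12))) = √(34620 + (-3 + (-15)² + 143*(-15))) = √(34620 + (-3 + 225 - 2145)) = √(34620 - 1923) = √32697 = 3*√3633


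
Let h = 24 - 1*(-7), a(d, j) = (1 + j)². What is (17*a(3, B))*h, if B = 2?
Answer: 4743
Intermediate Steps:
h = 31 (h = 24 + 7 = 31)
(17*a(3, B))*h = (17*(1 + 2)²)*31 = (17*3²)*31 = (17*9)*31 = 153*31 = 4743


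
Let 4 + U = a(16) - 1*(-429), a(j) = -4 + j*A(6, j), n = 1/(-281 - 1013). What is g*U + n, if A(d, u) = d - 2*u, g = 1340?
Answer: 8669799/1294 ≈ 6700.0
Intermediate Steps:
n = -1/1294 (n = 1/(-1294) = -1/1294 ≈ -0.00077280)
a(j) = -4 + j*(6 - 2*j)
U = 5 (U = -4 + ((-4 - 2*16*(-3 + 16)) - 1*(-429)) = -4 + ((-4 - 2*16*13) + 429) = -4 + ((-4 - 416) + 429) = -4 + (-420 + 429) = -4 + 9 = 5)
g*U + n = 1340*5 - 1/1294 = 6700 - 1/1294 = 8669799/1294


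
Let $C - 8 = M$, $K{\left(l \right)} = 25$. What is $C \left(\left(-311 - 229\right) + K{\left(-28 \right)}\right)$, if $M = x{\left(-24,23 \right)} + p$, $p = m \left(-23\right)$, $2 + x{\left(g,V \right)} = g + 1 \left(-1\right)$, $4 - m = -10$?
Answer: $175615$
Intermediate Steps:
$m = 14$ ($m = 4 - -10 = 4 + 10 = 14$)
$x{\left(g,V \right)} = -3 + g$ ($x{\left(g,V \right)} = -2 + \left(g + 1 \left(-1\right)\right) = -2 + \left(g - 1\right) = -2 + \left(-1 + g\right) = -3 + g$)
$p = -322$ ($p = 14 \left(-23\right) = -322$)
$M = -349$ ($M = \left(-3 - 24\right) - 322 = -27 - 322 = -349$)
$C = -341$ ($C = 8 - 349 = -341$)
$C \left(\left(-311 - 229\right) + K{\left(-28 \right)}\right) = - 341 \left(\left(-311 - 229\right) + 25\right) = - 341 \left(-540 + 25\right) = \left(-341\right) \left(-515\right) = 175615$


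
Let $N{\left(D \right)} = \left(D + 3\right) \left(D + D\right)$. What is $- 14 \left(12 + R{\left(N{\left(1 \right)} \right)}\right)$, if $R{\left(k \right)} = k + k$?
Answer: $-392$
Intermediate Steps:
$N{\left(D \right)} = 2 D \left(3 + D\right)$ ($N{\left(D \right)} = \left(3 + D\right) 2 D = 2 D \left(3 + D\right)$)
$R{\left(k \right)} = 2 k$
$- 14 \left(12 + R{\left(N{\left(1 \right)} \right)}\right) = - 14 \left(12 + 2 \cdot 2 \cdot 1 \left(3 + 1\right)\right) = - 14 \left(12 + 2 \cdot 2 \cdot 1 \cdot 4\right) = - 14 \left(12 + 2 \cdot 8\right) = - 14 \left(12 + 16\right) = \left(-14\right) 28 = -392$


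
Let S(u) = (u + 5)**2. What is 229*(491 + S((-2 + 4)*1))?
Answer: 123660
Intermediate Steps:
S(u) = (5 + u)**2
229*(491 + S((-2 + 4)*1)) = 229*(491 + (5 + (-2 + 4)*1)**2) = 229*(491 + (5 + 2*1)**2) = 229*(491 + (5 + 2)**2) = 229*(491 + 7**2) = 229*(491 + 49) = 229*540 = 123660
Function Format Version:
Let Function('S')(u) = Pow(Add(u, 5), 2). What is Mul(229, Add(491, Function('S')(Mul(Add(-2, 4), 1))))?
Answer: 123660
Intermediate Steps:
Function('S')(u) = Pow(Add(5, u), 2)
Mul(229, Add(491, Function('S')(Mul(Add(-2, 4), 1)))) = Mul(229, Add(491, Pow(Add(5, Mul(Add(-2, 4), 1)), 2))) = Mul(229, Add(491, Pow(Add(5, Mul(2, 1)), 2))) = Mul(229, Add(491, Pow(Add(5, 2), 2))) = Mul(229, Add(491, Pow(7, 2))) = Mul(229, Add(491, 49)) = Mul(229, 540) = 123660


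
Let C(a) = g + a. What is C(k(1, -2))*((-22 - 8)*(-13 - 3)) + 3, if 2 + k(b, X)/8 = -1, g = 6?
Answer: -8637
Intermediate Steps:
k(b, X) = -24 (k(b, X) = -16 + 8*(-1) = -16 - 8 = -24)
C(a) = 6 + a
C(k(1, -2))*((-22 - 8)*(-13 - 3)) + 3 = (6 - 24)*((-22 - 8)*(-13 - 3)) + 3 = -(-540)*(-16) + 3 = -18*480 + 3 = -8640 + 3 = -8637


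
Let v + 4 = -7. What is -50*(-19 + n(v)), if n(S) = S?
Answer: 1500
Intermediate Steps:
v = -11 (v = -4 - 7 = -11)
-50*(-19 + n(v)) = -50*(-19 - 11) = -50*(-30) = 1500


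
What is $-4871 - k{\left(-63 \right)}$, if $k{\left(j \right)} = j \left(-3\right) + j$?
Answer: $-4997$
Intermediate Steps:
$k{\left(j \right)} = - 2 j$ ($k{\left(j \right)} = - 3 j + j = - 2 j$)
$-4871 - k{\left(-63 \right)} = -4871 - \left(-2\right) \left(-63\right) = -4871 - 126 = -4997$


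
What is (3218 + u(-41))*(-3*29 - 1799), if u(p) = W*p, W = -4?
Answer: -6378452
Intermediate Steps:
u(p) = -4*p
(3218 + u(-41))*(-3*29 - 1799) = (3218 - 4*(-41))*(-3*29 - 1799) = (3218 + 164)*(-87 - 1799) = 3382*(-1886) = -6378452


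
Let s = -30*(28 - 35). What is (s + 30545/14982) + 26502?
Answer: 400229729/14982 ≈ 26714.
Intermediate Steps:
s = 210 (s = -30*(-7) = 210)
(s + 30545/14982) + 26502 = (210 + 30545/14982) + 26502 = 3176765/14982 + 26502 = 400229729/14982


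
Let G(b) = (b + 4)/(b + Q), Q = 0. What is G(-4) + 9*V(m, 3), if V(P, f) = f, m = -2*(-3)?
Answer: 27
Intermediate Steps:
m = 6
G(b) = (4 + b)/b (G(b) = (b + 4)/(b + 0) = (4 + b)/b)
G(-4) + 9*V(m, 3) = (4 - 4)/(-4) + 9*3 = -¼*0 + 27 = 0 + 27 = 27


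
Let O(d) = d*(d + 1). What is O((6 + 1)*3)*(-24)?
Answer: -11088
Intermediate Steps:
O(d) = d*(1 + d)
O((6 + 1)*3)*(-24) = (((6 + 1)*3)*(1 + (6 + 1)*3))*(-24) = ((7*3)*(1 + 7*3))*(-24) = (21*(1 + 21))*(-24) = (21*22)*(-24) = 462*(-24) = -11088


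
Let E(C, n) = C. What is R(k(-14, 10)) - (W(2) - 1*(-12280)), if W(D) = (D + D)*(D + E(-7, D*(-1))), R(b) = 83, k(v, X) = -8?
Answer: -12177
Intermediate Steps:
W(D) = 2*D*(-7 + D) (W(D) = (D + D)*(D - 7) = (2*D)*(-7 + D) = 2*D*(-7 + D))
R(k(-14, 10)) - (W(2) - 1*(-12280)) = 83 - (2*2*(-7 + 2) - 1*(-12280)) = 83 - (2*2*(-5) + 12280) = 83 - (-20 + 12280) = 83 - 1*12260 = 83 - 12260 = -12177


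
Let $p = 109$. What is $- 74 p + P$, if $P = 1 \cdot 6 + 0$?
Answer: $-8060$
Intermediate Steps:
$P = 6$ ($P = 6 + 0 = 6$)
$- 74 p + P = \left(-74\right) 109 + 6 = -8066 + 6 = -8060$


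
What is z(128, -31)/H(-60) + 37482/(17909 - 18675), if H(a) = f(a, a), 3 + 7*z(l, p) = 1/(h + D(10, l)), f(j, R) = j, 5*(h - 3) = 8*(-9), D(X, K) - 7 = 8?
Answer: -20237599/413640 ≈ -48.926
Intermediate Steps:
D(X, K) = 15 (D(X, K) = 7 + 8 = 15)
h = -57/5 (h = 3 + (8*(-9))/5 = 3 + (⅕)*(-72) = 3 - 72/5 = -57/5 ≈ -11.400)
z(l, p) = -7/18 (z(l, p) = -3/7 + 1/(7*(-57/5 + 15)) = -3/7 + 1/(7*(18/5)) = -3/7 + (⅐)*(5/18) = -3/7 + 5/126 = -7/18)
H(a) = a
z(128, -31)/H(-60) + 37482/(17909 - 18675) = -7/18/(-60) + 37482/(17909 - 18675) = -7/18*(-1/60) + 37482/(-766) = 7/1080 + 37482*(-1/766) = 7/1080 - 18741/383 = -20237599/413640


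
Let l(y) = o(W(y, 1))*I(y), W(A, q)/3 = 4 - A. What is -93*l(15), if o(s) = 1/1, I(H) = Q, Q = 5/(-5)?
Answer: 93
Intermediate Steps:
Q = -1 (Q = 5*(-1/5) = -1)
W(A, q) = 12 - 3*A (W(A, q) = 3*(4 - A) = 12 - 3*A)
I(H) = -1
o(s) = 1
l(y) = -1 (l(y) = 1*(-1) = -1)
-93*l(15) = -93*(-1) = 93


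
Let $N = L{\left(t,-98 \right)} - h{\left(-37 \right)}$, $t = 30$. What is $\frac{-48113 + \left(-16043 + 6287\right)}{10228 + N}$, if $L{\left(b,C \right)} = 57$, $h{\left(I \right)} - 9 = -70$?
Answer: $- \frac{8267}{1478} \approx -5.5934$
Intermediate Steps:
$h{\left(I \right)} = -61$ ($h{\left(I \right)} = 9 - 70 = -61$)
$N = 118$ ($N = 57 - -61 = 57 + 61 = 118$)
$\frac{-48113 + \left(-16043 + 6287\right)}{10228 + N} = \frac{-48113 + \left(-16043 + 6287\right)}{10228 + 118} = \frac{-48113 - 9756}{10346} = \left(-57869\right) \frac{1}{10346} = - \frac{8267}{1478}$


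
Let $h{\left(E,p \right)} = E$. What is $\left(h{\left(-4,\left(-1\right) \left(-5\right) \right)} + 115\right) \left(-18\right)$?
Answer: $-1998$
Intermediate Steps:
$\left(h{\left(-4,\left(-1\right) \left(-5\right) \right)} + 115\right) \left(-18\right) = \left(-4 + 115\right) \left(-18\right) = 111 \left(-18\right) = -1998$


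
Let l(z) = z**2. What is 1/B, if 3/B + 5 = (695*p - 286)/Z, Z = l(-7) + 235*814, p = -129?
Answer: -1046636/574017 ≈ -1.8234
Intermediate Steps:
Z = 191339 (Z = (-7)**2 + 235*814 = 49 + 191290 = 191339)
B = -574017/1046636 (B = 3/(-5 + (695*(-129) - 286)/191339) = 3/(-5 + (-89655 - 286)*(1/191339)) = 3/(-5 - 89941*1/191339) = 3/(-5 - 89941/191339) = 3/(-1046636/191339) = 3*(-191339/1046636) = -574017/1046636 ≈ -0.54844)
1/B = 1/(-574017/1046636) = -1046636/574017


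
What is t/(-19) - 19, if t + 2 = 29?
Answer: -388/19 ≈ -20.421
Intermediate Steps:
t = 27 (t = -2 + 29 = 27)
t/(-19) - 19 = 27/(-19) - 19 = -1/19*27 - 19 = -27/19 - 19 = -388/19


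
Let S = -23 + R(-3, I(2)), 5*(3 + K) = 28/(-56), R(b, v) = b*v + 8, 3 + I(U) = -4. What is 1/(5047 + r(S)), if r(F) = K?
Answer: 10/50439 ≈ 0.00019826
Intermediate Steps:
I(U) = -7 (I(U) = -3 - 4 = -7)
R(b, v) = 8 + b*v
K = -31/10 (K = -3 + (28/(-56))/5 = -3 + (28*(-1/56))/5 = -3 + (1/5)*(-1/2) = -3 - 1/10 = -31/10 ≈ -3.1000)
S = 6 (S = -23 + (8 - 3*(-7)) = -23 + (8 + 21) = -23 + 29 = 6)
r(F) = -31/10
1/(5047 + r(S)) = 1/(5047 - 31/10) = 1/(50439/10) = 10/50439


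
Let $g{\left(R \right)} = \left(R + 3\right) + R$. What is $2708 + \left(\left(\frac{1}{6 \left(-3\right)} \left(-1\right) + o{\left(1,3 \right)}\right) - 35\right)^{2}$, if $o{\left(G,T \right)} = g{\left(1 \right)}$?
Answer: $\frac{1167913}{324} \approx 3604.7$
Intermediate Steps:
$g{\left(R \right)} = 3 + 2 R$ ($g{\left(R \right)} = \left(3 + R\right) + R = 3 + 2 R$)
$o{\left(G,T \right)} = 5$ ($o{\left(G,T \right)} = 3 + 2 \cdot 1 = 3 + 2 = 5$)
$2708 + \left(\left(\frac{1}{6 \left(-3\right)} \left(-1\right) + o{\left(1,3 \right)}\right) - 35\right)^{2} = 2708 + \left(\left(\frac{1}{6 \left(-3\right)} \left(-1\right) + 5\right) - 35\right)^{2} = 2708 + \left(\left(\frac{1}{-18} \left(-1\right) + 5\right) - 35\right)^{2} = 2708 + \left(\left(\left(- \frac{1}{18}\right) \left(-1\right) + 5\right) - 35\right)^{2} = 2708 + \left(\left(\frac{1}{18} + 5\right) - 35\right)^{2} = 2708 + \left(\frac{91}{18} - 35\right)^{2} = 2708 + \left(- \frac{539}{18}\right)^{2} = 2708 + \frac{290521}{324} = \frac{1167913}{324}$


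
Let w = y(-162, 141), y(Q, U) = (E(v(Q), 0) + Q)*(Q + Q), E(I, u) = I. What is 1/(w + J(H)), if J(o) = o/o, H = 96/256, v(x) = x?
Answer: 1/104977 ≈ 9.5259e-6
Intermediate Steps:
H = 3/8 (H = 96*(1/256) = 3/8 ≈ 0.37500)
J(o) = 1
y(Q, U) = 4*Q² (y(Q, U) = (Q + Q)*(Q + Q) = (2*Q)*(2*Q) = 4*Q²)
w = 104976 (w = 4*(-162)² = 4*26244 = 104976)
1/(w + J(H)) = 1/(104976 + 1) = 1/104977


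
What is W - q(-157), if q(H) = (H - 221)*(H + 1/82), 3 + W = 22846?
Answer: -1496434/41 ≈ -36498.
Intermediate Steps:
W = 22843 (W = -3 + 22846 = 22843)
q(H) = (-221 + H)*(1/82 + H) (q(H) = (-221 + H)*(H + 1/82) = (-221 + H)*(1/82 + H))
W - q(-157) = 22843 - (-221/82 + (-157)² - 18121/82*(-157)) = 22843 - (-221/82 + 24649 + 2844997/82) = 22843 - 1*2432997/41 = 22843 - 2432997/41 = -1496434/41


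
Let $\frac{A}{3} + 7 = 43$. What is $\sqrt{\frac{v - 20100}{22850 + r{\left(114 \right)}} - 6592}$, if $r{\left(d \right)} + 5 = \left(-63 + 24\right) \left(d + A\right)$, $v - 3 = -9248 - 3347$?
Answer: $\frac{2 i \sqrt{331810507263}}{14187} \approx 81.205 i$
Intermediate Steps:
$A = 108$ ($A = -21 + 3 \cdot 43 = -21 + 129 = 108$)
$v = -12592$ ($v = 3 - 12595 = -12592$)
$r{\left(d \right)} = -4217 - 39 d$ ($r{\left(d \right)} = -5 + \left(-63 + 24\right) \left(d + 108\right) = -5 - 39 \left(108 + d\right) = -5 - \left(4212 + 39 d\right) = -4217 - 39 d$)
$\sqrt{\frac{v - 20100}{22850 + r{\left(114 \right)}} - 6592} = \sqrt{\frac{-12592 - 20100}{22850 - 8663} - 6592} = \sqrt{- \frac{32692}{22850 - 8663} - 6592} = \sqrt{- \frac{32692}{14187} - 6592} = \sqrt{- \frac{93553396}{14187}} = \frac{2 i \sqrt{331810507263}}{14187}$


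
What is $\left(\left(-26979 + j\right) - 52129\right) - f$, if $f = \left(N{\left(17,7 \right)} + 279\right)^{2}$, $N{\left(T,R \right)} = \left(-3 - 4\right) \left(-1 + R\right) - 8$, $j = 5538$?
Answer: $-126011$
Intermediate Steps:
$N{\left(T,R \right)} = -1 - 7 R$ ($N{\left(T,R \right)} = - 7 \left(-1 + R\right) - 8 = \left(7 - 7 R\right) - 8 = -1 - 7 R$)
$f = 52441$ ($f = \left(\left(-1 - 49\right) + 279\right)^{2} = \left(-50 + 279\right)^{2} = 229^{2} = 52441$)
$\left(\left(-26979 + j\right) - 52129\right) - f = \left(\left(-26979 + 5538\right) - 52129\right) - 52441 = \left(-21441 - 52129\right) - 52441 = -73570 - 52441 = -126011$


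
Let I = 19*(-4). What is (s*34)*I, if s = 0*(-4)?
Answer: 0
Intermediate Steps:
I = -76
s = 0
(s*34)*I = (0*34)*(-76) = 0*(-76) = 0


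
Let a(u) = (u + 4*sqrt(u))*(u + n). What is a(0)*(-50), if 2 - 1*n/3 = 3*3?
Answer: 0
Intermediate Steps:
n = -21 (n = 6 - 9*3 = 6 - 3*9 = 6 - 27 = -21)
a(u) = (-21 + u)*(u + 4*sqrt(u)) (a(u) = (u + 4*sqrt(u))*(u - 21) = (u + 4*sqrt(u))*(-21 + u) = (-21 + u)*(u + 4*sqrt(u)))
a(0)*(-50) = (0**2 - 84*sqrt(0) - 21*0 + 4*0**(3/2))*(-50) = (0 - 84*0 + 0 + 4*0)*(-50) = (0 + 0 + 0 + 0)*(-50) = 0*(-50) = 0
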